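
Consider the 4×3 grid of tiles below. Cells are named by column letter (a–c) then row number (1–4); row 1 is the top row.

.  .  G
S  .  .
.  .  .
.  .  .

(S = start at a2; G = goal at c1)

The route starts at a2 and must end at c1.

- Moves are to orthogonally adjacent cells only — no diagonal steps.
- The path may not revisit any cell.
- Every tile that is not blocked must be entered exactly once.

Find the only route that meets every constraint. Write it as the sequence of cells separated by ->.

Need to visit all 12 open cells exactly once, starting at a2 and ending at c1.
Cell a1 has only two open neighbours (a2 and b1), so the path must pass straight through it: one of those is the cell it's entered from and the other is where it exits.
Route from a2: up 1 to a1, right 1 to b1, down 2 to b3, left 1 to a3, down 1 to a4, right 2 to c4, up 3 to c1 — 11 moves in all.
Check: all 12 open cells covered.

a2 -> a1 -> b1 -> b2 -> b3 -> a3 -> a4 -> b4 -> c4 -> c3 -> c2 -> c1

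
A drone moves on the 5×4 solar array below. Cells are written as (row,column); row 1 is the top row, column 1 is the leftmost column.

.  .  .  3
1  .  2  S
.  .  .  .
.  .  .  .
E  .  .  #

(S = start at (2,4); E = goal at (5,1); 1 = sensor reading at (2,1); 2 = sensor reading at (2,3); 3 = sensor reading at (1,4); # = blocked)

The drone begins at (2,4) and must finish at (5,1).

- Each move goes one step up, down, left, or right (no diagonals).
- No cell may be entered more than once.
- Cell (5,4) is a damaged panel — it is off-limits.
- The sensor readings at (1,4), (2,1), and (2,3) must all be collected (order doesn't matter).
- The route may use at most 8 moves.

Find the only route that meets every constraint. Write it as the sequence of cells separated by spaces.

The budget equals the shortest possible length, so every move has to be on a shortest route through the required cells.
Route from (2,4): up 1 to (1,4), left 1 to (1,3), down 1 to (2,3), left 2 to (2,1), down 3 to (5,1) — 8 moves in all.
Check: all required cells visited; 8 ≤ 8 moves.

(2,4) (1,4) (1,3) (2,3) (2,2) (2,1) (3,1) (4,1) (5,1)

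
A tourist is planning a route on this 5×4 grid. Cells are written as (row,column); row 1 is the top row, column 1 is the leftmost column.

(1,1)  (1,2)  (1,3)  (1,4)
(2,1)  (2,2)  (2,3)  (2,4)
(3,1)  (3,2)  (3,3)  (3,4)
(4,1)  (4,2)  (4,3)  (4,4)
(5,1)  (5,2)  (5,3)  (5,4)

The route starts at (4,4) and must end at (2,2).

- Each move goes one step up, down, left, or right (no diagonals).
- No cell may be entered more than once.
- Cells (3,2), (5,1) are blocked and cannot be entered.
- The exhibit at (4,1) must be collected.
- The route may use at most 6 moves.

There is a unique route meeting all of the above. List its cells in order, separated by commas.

The 6-move cap with required stops at (4,1) leaves no slack for detours.
Route from (4,4): 3× left (reaching (4,1)), 2× up (reaching (2,1)), right to (2,2) — 6 moves in all.
Check: all required cells visited; 6 ≤ 6 moves.

(4,4), (4,3), (4,2), (4,1), (3,1), (2,1), (2,2)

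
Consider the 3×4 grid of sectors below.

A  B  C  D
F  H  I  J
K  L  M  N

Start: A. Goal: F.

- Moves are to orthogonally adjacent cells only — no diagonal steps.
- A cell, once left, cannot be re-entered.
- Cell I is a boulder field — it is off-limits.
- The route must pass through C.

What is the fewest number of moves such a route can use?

9

Any route passes through C somewhere between A and F. Summing Manhattan distances along the two legs (A → C → F) gives a lower bound of 2 + 3 = 5 moves.
The shortest route satisfying every rule uses 9 moves: A → B → C → D → J → N → M → L → H → F.
The no-revisit rule (legs can't share cells) pushes the minimum above the 5-move bound; an exhaustive check rules out every length from 5 to 8 (on a 4-connected grid the length of any start-to-goal walk has the same parity as the Manhattan bound, so only lengths 5, 7, 9, … need checking), leaving 9 as the minimum.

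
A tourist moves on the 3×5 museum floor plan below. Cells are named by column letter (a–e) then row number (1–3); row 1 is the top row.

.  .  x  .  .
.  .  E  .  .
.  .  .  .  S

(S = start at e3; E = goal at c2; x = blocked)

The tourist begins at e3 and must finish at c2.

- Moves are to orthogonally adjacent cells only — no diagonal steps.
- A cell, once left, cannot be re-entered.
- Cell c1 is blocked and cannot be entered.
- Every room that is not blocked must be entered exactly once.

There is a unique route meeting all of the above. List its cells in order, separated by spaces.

Need to visit all 14 open cells exactly once, starting at e3 and ending at c2.
Route from e3: 2× up (reaching e1), left to d1, 2× down (reaching d3), 3× left (reaching a3), 2× up (reaching a1), right to b1, down to b2, right to c2 — 13 moves in all.
Check: all 14 open cells covered.

e3 e2 e1 d1 d2 d3 c3 b3 a3 a2 a1 b1 b2 c2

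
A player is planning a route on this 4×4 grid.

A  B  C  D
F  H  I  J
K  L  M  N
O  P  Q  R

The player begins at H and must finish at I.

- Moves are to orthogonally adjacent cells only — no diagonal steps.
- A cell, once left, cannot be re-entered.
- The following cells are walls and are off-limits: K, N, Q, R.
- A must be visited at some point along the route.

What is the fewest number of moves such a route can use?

5

Any route passes through A somewhere between H and I. Summing Manhattan distances along the two legs (H → A → I) gives a lower bound of 2 + 3 = 5 moves.
A route of 5 moves achieves this: H → F → A → B → C → I.
Since 5 matches the lower bound, it is optimal.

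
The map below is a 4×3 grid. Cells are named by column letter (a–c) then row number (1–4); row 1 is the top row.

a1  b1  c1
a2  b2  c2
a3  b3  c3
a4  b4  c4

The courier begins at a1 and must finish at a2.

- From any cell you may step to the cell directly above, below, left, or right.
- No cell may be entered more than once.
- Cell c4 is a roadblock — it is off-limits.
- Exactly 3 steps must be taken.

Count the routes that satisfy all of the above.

Need simple routes of exactly 3 moves from a1 to a2 (Manhattan distance 1, so 1 moves are spent on a detour and 1 undoing it).
Enumerating: a1 b1 b2 a2.
That gives 1 route.

1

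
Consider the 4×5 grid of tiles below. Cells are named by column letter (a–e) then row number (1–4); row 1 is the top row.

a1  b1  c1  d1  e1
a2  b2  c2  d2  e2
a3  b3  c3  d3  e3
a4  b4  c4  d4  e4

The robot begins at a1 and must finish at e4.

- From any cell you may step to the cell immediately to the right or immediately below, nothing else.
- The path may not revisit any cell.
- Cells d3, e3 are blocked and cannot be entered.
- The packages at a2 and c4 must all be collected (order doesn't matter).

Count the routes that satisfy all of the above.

6

A right/down-only route from a1 to e4 makes exactly 3 down-moves and 4 right-moves in some order.
With no other constraints that would be C(7,3) = 35 routes.
A monotone route can only reach the required cells in the order a2, c4, so split there and multiply the segment counts (each segment already excludes blocked cells): a1→a2: 1; a2→c4: 6; c4→e4: 1; product = 6.
That gives 6 routes.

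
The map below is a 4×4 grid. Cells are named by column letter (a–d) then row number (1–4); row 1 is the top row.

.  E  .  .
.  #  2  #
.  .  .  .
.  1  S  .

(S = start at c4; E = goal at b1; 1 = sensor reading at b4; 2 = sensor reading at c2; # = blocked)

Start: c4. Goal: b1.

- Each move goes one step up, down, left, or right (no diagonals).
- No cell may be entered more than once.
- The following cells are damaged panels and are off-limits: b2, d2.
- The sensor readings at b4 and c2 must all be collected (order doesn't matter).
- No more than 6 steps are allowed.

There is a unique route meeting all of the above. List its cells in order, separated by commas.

c4, b4, b3, c3, c2, c1, b1

The budget equals the shortest possible length, so every move has to be on a shortest route through the required cells.
Route from c4: left 1 to b4, up 1 to b3, right 1 to c3, up 2 to c1, left 1 to b1 — 6 moves in all.
Check: all required cells visited; 6 ≤ 6 moves.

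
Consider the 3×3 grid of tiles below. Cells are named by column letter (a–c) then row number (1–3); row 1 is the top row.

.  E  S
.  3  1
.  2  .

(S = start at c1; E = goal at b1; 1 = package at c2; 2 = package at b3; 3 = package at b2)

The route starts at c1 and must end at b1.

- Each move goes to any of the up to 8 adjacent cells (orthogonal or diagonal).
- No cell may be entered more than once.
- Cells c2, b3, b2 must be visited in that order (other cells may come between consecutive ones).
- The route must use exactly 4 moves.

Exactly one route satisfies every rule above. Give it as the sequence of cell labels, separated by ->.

The waypoints must appear in the order c2, b3, b2, with no cell reused.
Route from c1: down to c2, down-left to b3, 2× up (reaching b1) — 4 moves in all.
Check: order respected (1 at step 1, 2 at step 2, 3 at step 3); 4 moves as required.

c1 -> c2 -> b3 -> b2 -> b1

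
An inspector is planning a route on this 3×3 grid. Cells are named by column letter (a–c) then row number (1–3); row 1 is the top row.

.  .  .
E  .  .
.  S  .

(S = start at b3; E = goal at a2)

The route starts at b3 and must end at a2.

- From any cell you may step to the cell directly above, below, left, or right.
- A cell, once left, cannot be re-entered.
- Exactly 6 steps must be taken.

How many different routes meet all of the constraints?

4

Need simple routes of exactly 6 moves from b3 to a2 (Manhattan distance 2, so 2 moves are spent on a detour and 2 undoing it).
Enumerating: b3 b2 c2 c1 b1 a1 a2 | b3 c3 c2 c1 b1 b2 a2 | b3 c3 c2 c1 b1 a1 a2 | b3 c3 c2 b2 b1 a1 a2.
That gives 4 routes.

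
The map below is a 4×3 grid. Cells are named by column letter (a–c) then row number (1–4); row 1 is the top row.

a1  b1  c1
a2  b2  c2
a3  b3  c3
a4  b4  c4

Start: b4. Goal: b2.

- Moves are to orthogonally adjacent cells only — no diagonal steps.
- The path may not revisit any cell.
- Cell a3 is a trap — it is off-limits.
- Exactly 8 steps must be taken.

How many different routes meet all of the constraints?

2

Need simple routes of exactly 8 moves from b4 to b2 (Manhattan distance 2, so 3 moves are spent on a detour and 3 undoing it).
Enumerating: b4 b3 c3 c2 c1 b1 a1 a2 b2 | b4 c4 c3 c2 c1 b1 a1 a2 b2.
That gives 2 routes.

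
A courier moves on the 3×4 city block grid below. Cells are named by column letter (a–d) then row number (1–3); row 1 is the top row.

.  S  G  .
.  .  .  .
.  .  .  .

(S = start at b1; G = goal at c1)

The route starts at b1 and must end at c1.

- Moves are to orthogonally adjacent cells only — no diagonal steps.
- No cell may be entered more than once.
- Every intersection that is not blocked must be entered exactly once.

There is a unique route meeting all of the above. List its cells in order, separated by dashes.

b1 - a1 - a2 - a3 - b3 - b2 - c2 - c3 - d3 - d2 - d1 - c1

Need to visit all 12 open cells exactly once, starting at b1 and ending at c1.
Cell a3 has only two open neighbours (a2 and b3), so the path must pass straight through it: one of those is the cell it's entered from and the other is where it exits.
Route from b1: left 1 to a1, down 2 to a3, right 1 to b3, up 1 to b2, right 1 to c2, down 1 to c3, right 1 to d3, up 2 to d1, left 1 to c1 — 11 moves in all.
Check: all 12 open cells covered.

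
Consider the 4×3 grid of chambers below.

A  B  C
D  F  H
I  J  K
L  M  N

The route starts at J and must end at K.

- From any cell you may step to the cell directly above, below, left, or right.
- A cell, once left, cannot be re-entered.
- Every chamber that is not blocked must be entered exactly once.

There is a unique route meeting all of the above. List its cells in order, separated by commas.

J, F, H, C, B, A, D, I, L, M, N, K

Need to visit all 12 open cells exactly once, starting at J and ending at K.
Route from J: up 1 to F, right 1 to H, up 1 to C, left 2 to A, down 3 to L, right 2 to N, up 1 to K — 11 moves in all.
Check: all 12 open cells covered.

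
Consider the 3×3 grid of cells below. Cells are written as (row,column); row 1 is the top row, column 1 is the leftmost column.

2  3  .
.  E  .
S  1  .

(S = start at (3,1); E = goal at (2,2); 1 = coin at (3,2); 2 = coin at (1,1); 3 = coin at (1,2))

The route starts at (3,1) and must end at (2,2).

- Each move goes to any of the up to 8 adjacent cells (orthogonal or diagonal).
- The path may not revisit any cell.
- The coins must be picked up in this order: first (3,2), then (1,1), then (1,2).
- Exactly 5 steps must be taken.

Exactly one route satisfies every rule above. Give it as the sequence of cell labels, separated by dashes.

The waypoints must appear in the order (3,2), (1,1), (1,2), with no cell reused.
Route from (3,1): right to (3,2), up-left to (2,1), up to (1,1), right to (1,2), down to (2,2) — 5 moves in all.
Check: order respected (1 at step 1, 2 at step 3, 3 at step 4); 5 moves as required.

(3,1) - (3,2) - (2,1) - (1,1) - (1,2) - (2,2)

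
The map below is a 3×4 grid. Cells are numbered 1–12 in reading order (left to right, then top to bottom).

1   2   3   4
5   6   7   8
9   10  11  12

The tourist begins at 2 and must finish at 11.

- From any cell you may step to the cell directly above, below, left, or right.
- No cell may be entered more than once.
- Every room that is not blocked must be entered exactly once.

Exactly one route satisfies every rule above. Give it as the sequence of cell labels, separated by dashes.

Need to visit all 12 open cells exactly once, starting at 2 and ending at 11.
Cell 4 has only two open neighbours (8 and 3), so the path must pass straight through it: one of those is the cell it's entered from and the other is where it exits.
Route from 2: left 1 to 1, down 2 to 9, right 1 to 10, up 1 to 6, right 1 to 7, up 1 to 3, right 1 to 4, down 2 to 12, left 1 to 11 — 11 moves in all.
Check: all 12 open cells covered.

2 - 1 - 5 - 9 - 10 - 6 - 7 - 3 - 4 - 8 - 12 - 11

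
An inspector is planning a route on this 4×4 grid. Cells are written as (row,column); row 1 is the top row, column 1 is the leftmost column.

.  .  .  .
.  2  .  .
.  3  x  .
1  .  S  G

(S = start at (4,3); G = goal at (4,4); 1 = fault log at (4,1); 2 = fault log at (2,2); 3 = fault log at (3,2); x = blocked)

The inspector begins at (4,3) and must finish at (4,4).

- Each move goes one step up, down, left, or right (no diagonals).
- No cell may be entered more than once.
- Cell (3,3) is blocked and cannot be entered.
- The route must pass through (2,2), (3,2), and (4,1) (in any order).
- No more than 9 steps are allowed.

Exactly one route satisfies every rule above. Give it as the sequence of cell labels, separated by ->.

Any route must reach (2,2), (3,2), and (4,1) and still end at (4,4) within 9 moves, so the order of the required stops is forced.
Route from (4,3): left 2 to (4,1), up 1 to (3,1), right 1 to (3,2), up 1 to (2,2), right 2 to (2,4), down 2 to (4,4) — 9 moves in all.
Check: all required cells visited; 9 ≤ 9 moves.

(4,3) -> (4,2) -> (4,1) -> (3,1) -> (3,2) -> (2,2) -> (2,3) -> (2,4) -> (3,4) -> (4,4)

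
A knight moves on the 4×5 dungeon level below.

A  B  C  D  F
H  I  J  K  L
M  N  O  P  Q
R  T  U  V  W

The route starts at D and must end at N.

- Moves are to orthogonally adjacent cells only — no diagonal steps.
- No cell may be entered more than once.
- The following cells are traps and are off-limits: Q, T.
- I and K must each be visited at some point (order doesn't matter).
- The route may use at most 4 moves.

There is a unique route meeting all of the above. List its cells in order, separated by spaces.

Any route must reach I and K and still end at N within 4 moves, so the order of the required stops is forced.
Route from D: down 1 to K, left 2 to I, down 1 to N — 4 moves in all.
Check: all required cells visited; 4 ≤ 4 moves.

D K J I N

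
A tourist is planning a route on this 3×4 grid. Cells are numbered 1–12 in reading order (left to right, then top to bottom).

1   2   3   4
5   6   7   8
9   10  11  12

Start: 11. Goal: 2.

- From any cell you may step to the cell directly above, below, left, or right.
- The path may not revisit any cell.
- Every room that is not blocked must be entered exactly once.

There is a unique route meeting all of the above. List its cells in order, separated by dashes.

Need to visit all 12 open cells exactly once, starting at 11 and ending at 2.
Route from 11: right 1 to 12, up 2 to 4, left 1 to 3, down 1 to 7, left 1 to 6, down 1 to 10, left 1 to 9, up 2 to 1, right 1 to 2 — 11 moves in all.
Check: all 12 open cells covered.

11 - 12 - 8 - 4 - 3 - 7 - 6 - 10 - 9 - 5 - 1 - 2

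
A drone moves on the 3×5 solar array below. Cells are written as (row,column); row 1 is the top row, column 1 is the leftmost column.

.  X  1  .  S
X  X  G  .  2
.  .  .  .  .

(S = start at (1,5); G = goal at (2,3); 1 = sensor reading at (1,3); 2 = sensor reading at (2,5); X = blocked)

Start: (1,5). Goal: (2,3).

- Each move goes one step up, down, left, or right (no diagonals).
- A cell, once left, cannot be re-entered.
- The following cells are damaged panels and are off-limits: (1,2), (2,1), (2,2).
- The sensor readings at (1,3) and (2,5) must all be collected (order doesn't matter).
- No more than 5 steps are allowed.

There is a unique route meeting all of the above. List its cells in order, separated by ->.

(1,5) -> (2,5) -> (2,4) -> (1,4) -> (1,3) -> (2,3)

The 5-move cap with required stops at (1,3), (2,5) leaves no slack for detours.
Route from (1,5): down 1 to (2,5), left 1 to (2,4), up 1 to (1,4), left 1 to (1,3), down 1 to (2,3) — 5 moves in all.
Check: all required cells visited; 5 ≤ 5 moves.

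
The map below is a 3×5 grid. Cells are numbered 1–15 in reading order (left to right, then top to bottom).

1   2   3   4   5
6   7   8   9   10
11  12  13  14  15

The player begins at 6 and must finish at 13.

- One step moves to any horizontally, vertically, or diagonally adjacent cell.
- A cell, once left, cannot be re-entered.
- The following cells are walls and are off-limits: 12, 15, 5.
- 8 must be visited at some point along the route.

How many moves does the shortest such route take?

3

Any route passes through 8 somewhere between 6 and 13. Summing Chebyshev distances along the two legs (6 → 8 → 13) gives a lower bound of 2 + 1 = 3 moves.
A route of 3 moves achieves this: 6 → 2 → 8 → 13.
Since 3 matches the lower bound, it is optimal.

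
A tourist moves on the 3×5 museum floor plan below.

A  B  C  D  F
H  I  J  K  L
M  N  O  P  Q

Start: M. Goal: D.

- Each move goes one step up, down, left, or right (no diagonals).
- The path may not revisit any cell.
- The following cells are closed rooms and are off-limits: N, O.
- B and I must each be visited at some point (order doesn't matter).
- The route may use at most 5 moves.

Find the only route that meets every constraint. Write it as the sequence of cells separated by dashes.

The 5-move cap with required stops at B, I leaves no slack for detours.
Route from M: up 1 to H, right 1 to I, up 1 to B, right 2 to D — 5 moves in all.
Check: all required cells visited; 5 ≤ 5 moves.

M - H - I - B - C - D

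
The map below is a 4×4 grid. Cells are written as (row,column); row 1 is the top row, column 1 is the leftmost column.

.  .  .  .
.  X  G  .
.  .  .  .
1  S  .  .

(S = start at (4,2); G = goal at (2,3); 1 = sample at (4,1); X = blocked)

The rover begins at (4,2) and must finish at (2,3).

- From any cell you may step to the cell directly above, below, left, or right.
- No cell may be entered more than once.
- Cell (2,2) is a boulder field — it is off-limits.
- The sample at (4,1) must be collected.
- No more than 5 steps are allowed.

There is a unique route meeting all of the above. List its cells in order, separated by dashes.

Any route must reach (4,1) and still end at (2,3) within 5 moves, so the order of the required stops is forced.
Route from (4,2): left to (4,1), up to (3,1), 2× right (reaching (3,3)), up to (2,3) — 5 moves in all.
Check: all required cells visited; 5 ≤ 5 moves.

(4,2) - (4,1) - (3,1) - (3,2) - (3,3) - (2,3)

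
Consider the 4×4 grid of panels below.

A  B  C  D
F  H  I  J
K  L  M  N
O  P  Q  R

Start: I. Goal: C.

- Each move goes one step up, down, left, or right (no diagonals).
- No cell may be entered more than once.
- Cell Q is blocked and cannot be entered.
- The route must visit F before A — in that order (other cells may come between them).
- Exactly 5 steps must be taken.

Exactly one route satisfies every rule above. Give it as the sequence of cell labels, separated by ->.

The waypoints must appear in the order F, A, with no cell reused.
Route from I: 2× left (reaching F), up to A, 2× right (reaching C) — 5 moves in all.
Check: order respected (F at step 2, A at step 3); 5 moves as required.

I -> H -> F -> A -> B -> C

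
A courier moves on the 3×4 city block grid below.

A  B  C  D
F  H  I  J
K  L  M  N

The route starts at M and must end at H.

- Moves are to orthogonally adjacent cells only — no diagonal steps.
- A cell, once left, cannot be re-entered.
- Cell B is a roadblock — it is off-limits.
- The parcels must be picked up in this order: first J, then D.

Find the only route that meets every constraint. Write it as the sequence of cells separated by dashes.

M - N - J - D - C - I - H

The waypoints must appear in the order J, D, with no cell reused.
Route from M: right 1 to N, up 2 to D, left 1 to C, down 1 to I, left 1 to H — 6 moves in all.
Check: order respected (J at step 2, D at step 3).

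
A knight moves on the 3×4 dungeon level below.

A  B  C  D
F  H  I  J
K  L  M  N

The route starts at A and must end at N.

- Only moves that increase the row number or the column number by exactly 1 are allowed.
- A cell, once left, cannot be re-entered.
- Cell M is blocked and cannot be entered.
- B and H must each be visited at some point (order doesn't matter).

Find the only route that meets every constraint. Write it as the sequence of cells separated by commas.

Moves only go right or down, so the column and row indices never decrease.
Route from A: right to B, down to H, 2× right (reaching J), down to N — 5 moves in all.
Check: all required cells visited.

A, B, H, I, J, N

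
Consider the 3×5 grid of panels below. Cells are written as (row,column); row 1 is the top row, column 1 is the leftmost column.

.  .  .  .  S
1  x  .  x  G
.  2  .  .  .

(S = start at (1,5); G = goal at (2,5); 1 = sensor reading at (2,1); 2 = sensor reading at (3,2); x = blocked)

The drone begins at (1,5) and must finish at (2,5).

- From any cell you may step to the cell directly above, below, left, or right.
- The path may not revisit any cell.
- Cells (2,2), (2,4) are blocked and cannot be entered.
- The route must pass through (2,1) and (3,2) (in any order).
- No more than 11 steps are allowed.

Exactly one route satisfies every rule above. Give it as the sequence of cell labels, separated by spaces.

(1,5) (1,4) (1,3) (1,2) (1,1) (2,1) (3,1) (3,2) (3,3) (3,4) (3,5) (2,5)

The budget equals the shortest possible length, so every move has to be on a shortest route through the required cells.
Route from (1,5): 4× left (reaching (1,1)), 2× down (reaching (3,1)), 4× right (reaching (3,5)), up to (2,5) — 11 moves in all.
Check: all required cells visited; 11 ≤ 11 moves.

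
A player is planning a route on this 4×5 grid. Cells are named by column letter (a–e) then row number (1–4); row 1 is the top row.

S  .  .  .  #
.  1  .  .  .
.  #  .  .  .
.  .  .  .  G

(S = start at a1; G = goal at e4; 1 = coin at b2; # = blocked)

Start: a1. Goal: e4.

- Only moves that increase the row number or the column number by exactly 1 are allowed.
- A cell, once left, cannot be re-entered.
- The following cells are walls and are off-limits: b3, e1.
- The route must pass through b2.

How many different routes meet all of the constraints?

A right/down-only route from a1 to e4 makes exactly 3 down-moves and 4 right-moves in some order.
With no other constraints that would be C(7,3) = 35 routes.
Split at b2 and multiply the segment counts (each segment already excludes blocked cells): a1→b2: 2; b2→e4: 6; product = 12.
That gives 12 routes.

12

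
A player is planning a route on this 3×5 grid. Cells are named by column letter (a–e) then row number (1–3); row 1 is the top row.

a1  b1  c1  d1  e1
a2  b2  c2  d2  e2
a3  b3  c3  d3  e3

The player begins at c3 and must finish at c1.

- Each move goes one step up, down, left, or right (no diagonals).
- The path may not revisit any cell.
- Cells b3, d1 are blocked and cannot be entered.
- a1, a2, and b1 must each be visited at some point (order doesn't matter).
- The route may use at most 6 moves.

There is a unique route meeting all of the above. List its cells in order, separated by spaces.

c3 c2 b2 a2 a1 b1 c1

The 6-move cap with required stops at a1, a2, b1 leaves no slack for detours.
Route from c3: up to c2, 2× left (reaching a2), up to a1, 2× right (reaching c1) — 6 moves in all.
Check: all required cells visited; 6 ≤ 6 moves.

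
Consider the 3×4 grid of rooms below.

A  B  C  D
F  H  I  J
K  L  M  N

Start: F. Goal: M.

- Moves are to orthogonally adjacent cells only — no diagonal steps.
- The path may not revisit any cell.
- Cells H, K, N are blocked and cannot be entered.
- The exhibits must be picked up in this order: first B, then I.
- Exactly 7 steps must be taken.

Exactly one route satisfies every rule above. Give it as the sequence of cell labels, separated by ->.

The waypoints must appear in the order B, I, with no cell reused.
Route from F: up 1 to A, right 3 to D, down 1 to J, left 1 to I, down 1 to M — 7 moves in all.
Check: order respected (B at step 2, I at step 6); 7 moves as required.

F -> A -> B -> C -> D -> J -> I -> M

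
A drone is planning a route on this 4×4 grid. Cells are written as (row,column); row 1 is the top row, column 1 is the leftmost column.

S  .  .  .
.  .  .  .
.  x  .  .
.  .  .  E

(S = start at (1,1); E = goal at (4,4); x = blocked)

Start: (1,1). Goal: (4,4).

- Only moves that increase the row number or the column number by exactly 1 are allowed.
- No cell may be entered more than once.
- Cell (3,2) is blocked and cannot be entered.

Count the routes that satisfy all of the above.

A right/down-only route from (1,1) to (4,4) makes exactly 3 down-moves and 3 right-moves in some order.
With no other constraints that would be C(6,3) = 20 routes.
Subtract routes through each blocked cell (inclusion–exclusion for overlaps): − through (3,2): 9 → 11.
That gives 11 routes.

11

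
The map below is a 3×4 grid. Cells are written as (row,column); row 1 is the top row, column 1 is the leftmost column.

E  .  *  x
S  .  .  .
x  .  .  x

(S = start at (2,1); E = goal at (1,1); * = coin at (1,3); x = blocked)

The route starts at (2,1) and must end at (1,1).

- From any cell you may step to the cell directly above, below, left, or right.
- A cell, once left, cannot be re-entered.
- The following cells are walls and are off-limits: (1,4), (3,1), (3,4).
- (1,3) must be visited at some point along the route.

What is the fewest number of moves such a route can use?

Any route passes through (1,3) somewhere between (2,1) and (1,1). Summing Manhattan distances along the two legs ((2,1) → (1,3) → (1,1)) gives a lower bound of 3 + 2 = 5 moves.
A route of 5 moves achieves this: (2,1) → (2,2) → (2,3) → (1,3) → (1,2) → (1,1).
Since 5 matches the lower bound, it is optimal.

5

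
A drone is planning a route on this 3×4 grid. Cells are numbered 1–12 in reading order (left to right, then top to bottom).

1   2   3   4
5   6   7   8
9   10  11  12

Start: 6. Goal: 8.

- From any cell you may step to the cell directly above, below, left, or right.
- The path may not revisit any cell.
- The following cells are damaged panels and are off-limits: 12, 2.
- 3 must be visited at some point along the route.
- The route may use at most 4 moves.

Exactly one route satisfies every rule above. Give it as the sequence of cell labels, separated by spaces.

Any route must reach 3 and still end at 8 within 4 moves, so the order of the required stops is forced.
Route from 6: right 1 to 7, up 1 to 3, right 1 to 4, down 1 to 8 — 4 moves in all.
Check: all required cells visited; 4 ≤ 4 moves.

6 7 3 4 8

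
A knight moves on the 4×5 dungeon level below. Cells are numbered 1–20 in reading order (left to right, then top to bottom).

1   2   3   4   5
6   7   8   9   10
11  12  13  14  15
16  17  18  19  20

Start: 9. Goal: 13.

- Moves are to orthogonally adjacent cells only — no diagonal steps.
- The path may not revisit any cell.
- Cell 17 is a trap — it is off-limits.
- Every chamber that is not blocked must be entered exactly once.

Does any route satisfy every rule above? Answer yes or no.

no

Cell 16 has only one open neighbour but is neither the start nor the goal, so a Hamiltonian route would have to both enter and leave it through the same neighbour — impossible without revisiting.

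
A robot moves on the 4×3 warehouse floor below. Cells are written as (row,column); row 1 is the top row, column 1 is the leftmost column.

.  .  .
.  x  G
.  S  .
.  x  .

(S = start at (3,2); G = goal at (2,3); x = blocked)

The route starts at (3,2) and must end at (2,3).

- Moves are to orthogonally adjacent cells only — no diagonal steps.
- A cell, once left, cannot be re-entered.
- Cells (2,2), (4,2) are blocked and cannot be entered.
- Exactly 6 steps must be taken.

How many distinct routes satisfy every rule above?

Need simple routes of exactly 6 moves from (3,2) to (2,3) (Manhattan distance 2, so 2 moves are spent on a detour and 2 undoing it).
Enumerating: (3,2) (3,1) (2,1) (1,1) (1,2) (1,3) (2,3).
That gives 1 route.

1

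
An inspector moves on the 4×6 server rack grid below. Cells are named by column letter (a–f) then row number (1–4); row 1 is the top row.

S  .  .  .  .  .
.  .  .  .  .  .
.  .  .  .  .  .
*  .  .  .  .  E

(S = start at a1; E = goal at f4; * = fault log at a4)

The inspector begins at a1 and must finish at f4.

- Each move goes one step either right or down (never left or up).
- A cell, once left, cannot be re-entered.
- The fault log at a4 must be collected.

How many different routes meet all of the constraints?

1

A right/down-only route from a1 to f4 makes exactly 3 down-moves and 5 right-moves in some order.
With no other constraints that would be C(8,3) = 56 routes.
Split at a4 and multiply the segment counts: a1→a4: 1; a4→f4: 1; product = 1.
That gives 1 route.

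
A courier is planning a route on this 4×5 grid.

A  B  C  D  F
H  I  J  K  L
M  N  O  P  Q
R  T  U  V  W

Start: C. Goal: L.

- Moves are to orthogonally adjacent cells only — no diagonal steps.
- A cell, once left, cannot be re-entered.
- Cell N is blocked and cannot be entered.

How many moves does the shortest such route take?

3

The Manhattan distance from C to L is |1−2| + |3−5| = 3, so at least 3 moves are needed.
A route of 3 moves achieves this: C → J → K → L.
Since 3 matches the lower bound, it is optimal.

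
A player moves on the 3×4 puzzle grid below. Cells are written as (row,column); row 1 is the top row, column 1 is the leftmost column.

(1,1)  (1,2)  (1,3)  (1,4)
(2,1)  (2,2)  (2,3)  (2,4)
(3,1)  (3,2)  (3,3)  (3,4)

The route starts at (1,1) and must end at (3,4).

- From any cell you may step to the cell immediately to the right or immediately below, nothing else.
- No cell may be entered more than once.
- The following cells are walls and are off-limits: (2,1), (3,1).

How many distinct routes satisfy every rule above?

A right/down-only route from (1,1) to (3,4) makes exactly 2 down-moves and 3 right-moves in some order.
With no other constraints that would be C(5,2) = 10 routes.
Subtract routes through each blocked cell (inclusion–exclusion for overlaps): − through (2,1): 4 − through (3,1): 1 + through (2,1)&(3,1): 1 → 6.
That gives 6 routes.

6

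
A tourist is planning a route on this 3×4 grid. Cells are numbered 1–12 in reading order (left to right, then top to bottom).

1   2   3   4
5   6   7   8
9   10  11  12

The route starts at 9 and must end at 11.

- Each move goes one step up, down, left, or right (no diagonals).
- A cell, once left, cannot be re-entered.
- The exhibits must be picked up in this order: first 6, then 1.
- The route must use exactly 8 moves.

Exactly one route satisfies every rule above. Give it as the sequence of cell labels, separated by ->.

9 -> 10 -> 6 -> 5 -> 1 -> 2 -> 3 -> 7 -> 11

The waypoints must appear in the order 6, 1, with no cell reused.
Route from 9: right 1 to 10, up 1 to 6, left 1 to 5, up 1 to 1, right 2 to 3, down 2 to 11 — 8 moves in all.
Check: order respected (6 at step 2, 1 at step 4); 8 moves as required.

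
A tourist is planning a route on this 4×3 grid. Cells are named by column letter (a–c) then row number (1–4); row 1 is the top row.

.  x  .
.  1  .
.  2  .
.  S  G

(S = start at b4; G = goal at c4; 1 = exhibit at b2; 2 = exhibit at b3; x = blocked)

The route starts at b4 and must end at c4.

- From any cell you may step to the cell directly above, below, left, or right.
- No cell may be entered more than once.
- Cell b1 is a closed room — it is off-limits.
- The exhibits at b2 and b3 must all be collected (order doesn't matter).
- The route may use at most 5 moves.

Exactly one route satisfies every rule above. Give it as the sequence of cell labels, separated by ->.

b4 -> b3 -> b2 -> c2 -> c3 -> c4

The budget equals the shortest possible length, so every move has to be on a shortest route through the required cells.
Route from b4: 2× up (reaching b2), right to c2, 2× down (reaching c4) — 5 moves in all.
Check: all required cells visited; 5 ≤ 5 moves.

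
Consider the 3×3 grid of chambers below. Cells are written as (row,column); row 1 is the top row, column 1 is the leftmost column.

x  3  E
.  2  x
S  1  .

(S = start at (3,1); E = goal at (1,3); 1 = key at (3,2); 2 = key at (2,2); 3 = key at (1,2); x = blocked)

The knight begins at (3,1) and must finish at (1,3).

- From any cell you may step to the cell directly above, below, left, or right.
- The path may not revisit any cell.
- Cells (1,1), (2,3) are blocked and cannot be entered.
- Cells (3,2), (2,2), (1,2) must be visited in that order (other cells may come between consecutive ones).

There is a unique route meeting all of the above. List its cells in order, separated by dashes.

The waypoints must appear in the order (3,2), (2,2), (1,2), with no cell reused.
Route from (3,1): right 1 to (3,2), up 2 to (1,2), right 1 to (1,3) — 4 moves in all.
Check: order respected (1 at step 1, 2 at step 2, 3 at step 3).

(3,1) - (3,2) - (2,2) - (1,2) - (1,3)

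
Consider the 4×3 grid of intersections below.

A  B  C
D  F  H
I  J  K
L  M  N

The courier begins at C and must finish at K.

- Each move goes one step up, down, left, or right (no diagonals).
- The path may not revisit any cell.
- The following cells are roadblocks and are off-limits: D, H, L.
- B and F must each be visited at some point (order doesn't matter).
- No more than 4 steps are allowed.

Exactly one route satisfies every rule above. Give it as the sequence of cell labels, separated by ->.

The 4-move cap with required stops at B, F leaves no slack for detours.
Route from C: left 1 to B, down 2 to J, right 1 to K — 4 moves in all.
Check: all required cells visited; 4 ≤ 4 moves.

C -> B -> F -> J -> K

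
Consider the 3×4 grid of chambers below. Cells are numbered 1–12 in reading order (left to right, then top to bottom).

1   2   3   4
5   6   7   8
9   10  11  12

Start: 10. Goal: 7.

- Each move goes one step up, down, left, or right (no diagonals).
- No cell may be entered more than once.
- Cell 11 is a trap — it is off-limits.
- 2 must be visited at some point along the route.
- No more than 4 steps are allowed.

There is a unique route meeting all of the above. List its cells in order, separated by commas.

Any route must reach 2 and still end at 7 within 4 moves, so the order of the required stops is forced.
Route from 10: 2× up (reaching 2), right to 3, down to 7 — 4 moves in all.
Check: all required cells visited; 4 ≤ 4 moves.

10, 6, 2, 3, 7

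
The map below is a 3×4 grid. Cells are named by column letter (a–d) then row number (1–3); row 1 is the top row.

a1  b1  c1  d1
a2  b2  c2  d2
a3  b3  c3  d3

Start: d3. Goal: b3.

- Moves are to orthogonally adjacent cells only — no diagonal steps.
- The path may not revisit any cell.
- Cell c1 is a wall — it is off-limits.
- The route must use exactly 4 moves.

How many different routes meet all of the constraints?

3

Need simple routes of exactly 4 moves from d3 to b3 (Manhattan distance 2, so 1 moves are spent on a detour and 1 undoing it).
Enumerating: d3 d2 c2 c3 b3 | d3 d2 c2 b2 b3 | d3 c3 c2 b2 b3.
That gives 3 routes.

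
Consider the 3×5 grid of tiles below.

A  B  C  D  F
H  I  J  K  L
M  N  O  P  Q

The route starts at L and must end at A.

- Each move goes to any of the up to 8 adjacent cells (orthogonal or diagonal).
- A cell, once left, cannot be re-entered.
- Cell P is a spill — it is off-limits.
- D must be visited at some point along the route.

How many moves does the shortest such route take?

4

Any route passes through D somewhere between L and A. Summing Chebyshev distances along the two legs (L → D → A) gives a lower bound of 1 + 3 = 4 moves.
A route of 4 moves achieves this: L → D → C → B → A.
Since 4 matches the lower bound, it is optimal.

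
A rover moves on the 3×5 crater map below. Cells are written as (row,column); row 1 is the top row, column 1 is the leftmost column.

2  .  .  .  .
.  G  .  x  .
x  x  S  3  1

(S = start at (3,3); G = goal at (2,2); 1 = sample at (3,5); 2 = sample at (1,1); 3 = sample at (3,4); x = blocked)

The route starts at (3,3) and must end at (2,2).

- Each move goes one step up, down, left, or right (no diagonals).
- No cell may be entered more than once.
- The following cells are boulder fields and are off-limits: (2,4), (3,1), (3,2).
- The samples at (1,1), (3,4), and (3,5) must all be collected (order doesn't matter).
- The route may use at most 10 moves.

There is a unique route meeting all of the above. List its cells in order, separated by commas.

(3,3), (3,4), (3,5), (2,5), (1,5), (1,4), (1,3), (1,2), (1,1), (2,1), (2,2)

The 10-move cap with required stops at (1,1), (3,4), (3,5) leaves no slack for detours.
Route from (3,3): right 2 to (3,5), up 2 to (1,5), left 4 to (1,1), down 1 to (2,1), right 1 to (2,2) — 10 moves in all.
Check: all required cells visited; 10 ≤ 10 moves.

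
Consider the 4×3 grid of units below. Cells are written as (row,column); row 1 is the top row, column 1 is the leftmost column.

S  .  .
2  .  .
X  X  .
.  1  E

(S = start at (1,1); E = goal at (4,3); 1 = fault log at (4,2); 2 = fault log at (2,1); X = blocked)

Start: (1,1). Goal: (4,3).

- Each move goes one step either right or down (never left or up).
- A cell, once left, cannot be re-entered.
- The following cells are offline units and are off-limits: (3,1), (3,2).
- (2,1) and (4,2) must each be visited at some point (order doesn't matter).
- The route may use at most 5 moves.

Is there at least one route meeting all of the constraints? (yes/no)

no

Right/down moves force the required cells to be taken in the order (2,1), (4,2). Every right/down route from (2,1) to (4,2) runs into a blocked cell, so that leg cannot be completed.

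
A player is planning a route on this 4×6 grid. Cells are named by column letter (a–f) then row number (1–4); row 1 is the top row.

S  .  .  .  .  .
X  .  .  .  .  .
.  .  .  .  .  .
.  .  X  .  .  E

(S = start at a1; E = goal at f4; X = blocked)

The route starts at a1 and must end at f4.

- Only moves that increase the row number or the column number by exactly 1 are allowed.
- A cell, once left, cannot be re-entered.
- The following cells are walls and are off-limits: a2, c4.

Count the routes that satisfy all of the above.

31

A right/down-only route from a1 to f4 makes exactly 3 down-moves and 5 right-moves in some order.
With no other constraints that would be C(8,3) = 56 routes.
Subtract routes through each blocked cell (inclusion–exclusion for overlaps): − through a2: 21 − through c4: 10 + through a2&c4: 6 → 31.
That gives 31 routes.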